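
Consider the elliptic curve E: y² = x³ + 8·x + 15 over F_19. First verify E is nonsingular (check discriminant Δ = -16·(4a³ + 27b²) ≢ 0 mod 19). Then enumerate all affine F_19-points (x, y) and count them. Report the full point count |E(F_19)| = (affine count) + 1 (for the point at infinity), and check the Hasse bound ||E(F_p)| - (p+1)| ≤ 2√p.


Affine points = {(1, 9), (1, 10), (2, 1), (2, 18), (3, 3), (3, 16), (4, 4), (4, 15), (5, 3), (5, 16), (11, 3), (11, 16), (13, 6), (13, 13), (18, 5), (18, 14)}; affine count = 16; |E(F_19)| = 17.

Discriminant check: Δ ∝ 4a³ + 27b² = 4·8³ + 27·15² = 4·512 + 27·225 ≡ 10 (mod 19). Nonzero ⇒ E is nonsingular.
For each x ∈ F_19, compute rhs = x³ + 8·x + 15 mod 19, then count y ∈ F_19 with y² ≡ rhs.
  x = 0: rhs = 15, matching y values: none (0 points).
  x = 1: rhs = 5, matching y values: 9, 10 (2 points).
  x = 2: rhs = 1, matching y values: 1, 18 (2 points).
  x = 3: rhs = 9, matching y values: 3, 16 (2 points).
  x = 4: rhs = 16, matching y values: 4, 15 (2 points).
  x = 5: rhs = 9, matching y values: 3, 16 (2 points).
  x = 6: rhs = 13, matching y values: none (0 points).
  x = 7: rhs = 15, matching y values: none (0 points).
  x = 8: rhs = 2, matching y values: none (0 points).
  x = 9: rhs = 18, matching y values: none (0 points).
  x = 10: rhs = 12, matching y values: none (0 points).
  x = 11: rhs = 9, matching y values: 3, 16 (2 points).
  x = 12: rhs = 15, matching y values: none (0 points).
  x = 13: rhs = 17, matching y values: 6, 13 (2 points).
  x = 14: rhs = 2, matching y values: none (0 points).
  x = 15: rhs = 14, matching y values: none (0 points).
  x = 16: rhs = 2, matching y values: none (0 points).
  x = 17: rhs = 10, matching y values: none (0 points).
  x = 18: rhs = 6, matching y values: 5, 14 (2 points).
Total affine count: 16.
Full point count |E(F_19)| = 16 + 1 = 17.
Hasse bound: |17 − (19+1)| = |-3| = 3 ≤ 2√19 ≈ 8.7178 ✓.


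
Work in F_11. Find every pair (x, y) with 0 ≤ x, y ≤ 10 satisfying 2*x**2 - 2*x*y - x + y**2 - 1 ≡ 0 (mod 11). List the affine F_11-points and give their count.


Affine F_11-points: {(0, 1), (0, 10), (1, 0), (1, 2), (4, 4), (5, 0), (5, 10), (6, 4), (6, 8), (7, 1), (7, 2), (8, 8)}; count = 12.

For each of the 121 pairs (x, y) ∈ F_11², evaluate f(x, y) mod 11. Record the zeros.
  x = 0: [0↦10, 1↦0, 2↦3, 3↦8, 4↦4, 5↦2, 6↦2, 7↦4, 8↦8, 9↦3, 10↦0]  zeros at y ∈ {1, 10}
  x = 1: [0↦0, 1↦10, 2↦0, 3↦3, 4↦8, 5↦4, 6↦2, 7↦2, 8↦4, 9↦8, 10↦3]  zeros at y ∈ {0, 2}
  x = 2: [0↦5, 1↦2, 2↦1, 3↦2, 4↦5, 5↦10, 6↦6, 7↦4, 8↦4, 9↦6, 10↦10]  zeros at y ∈ ∅
  x = 3: [0↦3, 1↦9, 2↦6, 3↦5, 4↦6, 5↦9, 6↦3, 7↦10, 8↦8, 9↦8, 10↦10]  zeros at y ∈ ∅
  x = 4: [0↦5, 1↦9, 2↦4, 3↦1, 4↦0, 5↦1, 6↦4, 7↦9, 8↦5, 9↦3, 10↦3]  zeros at y ∈ {4}
  x = 5: [0↦0, 1↦2, 2↦6, 3↦1, 4↦9, 5↦8, 6↦9, 7↦1, 8↦6, 9↦2, 10↦0]  zeros at y ∈ {0, 10}
  x = 6: [0↦10, 1↦10, 2↦1, 3↦5, 4↦0, 5↦8, 6↦7, 7↦8, 8↦0, 9↦5, 10↦1]  zeros at y ∈ {4, 8}
  x = 7: [0↦2, 1↦0, 2↦0, 3↦2, 4↦6, 5↦1, 6↦9, 7↦8, 8↦9, 9↦1, 10↦6]  zeros at y ∈ {1, 2}
  x = 8: [0↦9, 1↦5, 2↦3, 3↦3, 4↦5, 5↦9, 6↦4, 7↦1, 8↦0, 9↦1, 10↦4]  zeros at y ∈ {8}
  x = 9: [0↦9, 1↦3, 2↦10, 3↦8, 4↦8, 5↦10, 6↦3, 7↦9, 8↦6, 9↦5, 10↦6]  zeros at y ∈ ∅
  x = 10: [0↦2, 1↦5, 2↦10, 3↦6, 4↦4, 5↦4, 6↦6, 7↦10, 8↦5, 9↦2, 10↦1]  zeros at y ∈ ∅
Collecting zeros: affine points = {(0, 1), (0, 10), (1, 0), (1, 2), (4, 4), (5, 0), (5, 10), (6, 4), (6, 8), (7, 1), (7, 2), (8, 8)}.
Total count |C(F_11)_aff| = 12.


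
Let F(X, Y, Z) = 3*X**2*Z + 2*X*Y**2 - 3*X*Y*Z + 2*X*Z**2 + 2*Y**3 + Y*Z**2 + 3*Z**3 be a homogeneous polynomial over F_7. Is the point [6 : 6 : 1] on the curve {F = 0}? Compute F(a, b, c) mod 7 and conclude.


F(6,6,1) ≡ 3 (mod 7); P is NOT on the curve.

Evaluate F(6, 6, 1) term-by-term (mod 7).
  3*X**2*Z ↦ 3·36·1·1 = 108
  2*X*Y**2 ↦ 2·6·36·1 = 432
  -3*X*Y*Z ↦ -3·6·6·1 = -108
  2*X*Z**2 ↦ 2·6·1·1 = 12
  2*Y**3 ↦ 2·1·216·1 = 432
  Y*Z**2 ↦ 1·1·6·1 = 6
  3*Z**3 ↦ 3·1·1·1 = 3
Sum: F(6, 6, 1) = (108) + (432) + (-108) + (12) + (432) + (6) + (3) = 885.
Reducing mod 7: 885 ≡ 3 (mod 7).
Since F(a, b, c) ≡ 3 ≠ 0 (mod 7), P does NOT lie on the curve.


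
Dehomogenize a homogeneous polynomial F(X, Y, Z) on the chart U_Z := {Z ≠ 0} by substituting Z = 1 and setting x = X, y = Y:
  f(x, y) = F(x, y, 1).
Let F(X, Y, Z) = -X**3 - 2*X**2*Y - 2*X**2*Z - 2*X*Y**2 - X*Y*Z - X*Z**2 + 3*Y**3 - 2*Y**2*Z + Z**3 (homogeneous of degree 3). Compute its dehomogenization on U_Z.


f(x, y) = -x**3 - 2*x**2*y - 2*x**2 - 2*x*y**2 - x*y - x + 3*y**3 - 2*y**2 + 1

On U_Z we set Z = 1. Each monomial c·X^i·Y^j·Z^k in F becomes c·x^i·y^j·1^k = c·x^i·y^j.
Substituting Z = 1: F(X, Y, 1) = -x**3 - 2*x**2*y - 2*x**2 - 2*x*y**2 - x*y - x + 3*y**3 - 2*y**2 + 1.
Note: deg(f) ≤ deg(F) = 3; strict inequality happens when F is divisible by Z (lost terms).


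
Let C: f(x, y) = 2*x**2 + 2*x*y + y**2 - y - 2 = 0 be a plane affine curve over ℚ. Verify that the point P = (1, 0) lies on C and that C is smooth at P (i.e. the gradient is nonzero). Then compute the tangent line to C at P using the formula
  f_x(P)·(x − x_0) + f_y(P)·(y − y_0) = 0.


Tangent line at P: 4*x + y - 4 = 0.

Step 1: f(1, 0) = 0, so P lies on C.
Step 2: partial derivatives
  f_x(x, y) = 4*x + 2*y, f_y(x, y) = 2*x + 2*y - 1.
  f_x(P) = 4, f_y(P) = 1 (gradient nonzero, so P is smooth).
Step 3: tangent line at P: 4·(x − 1) + 1·(y − 0) = 0.
Expanding: 4*x + y - 4 = 0.


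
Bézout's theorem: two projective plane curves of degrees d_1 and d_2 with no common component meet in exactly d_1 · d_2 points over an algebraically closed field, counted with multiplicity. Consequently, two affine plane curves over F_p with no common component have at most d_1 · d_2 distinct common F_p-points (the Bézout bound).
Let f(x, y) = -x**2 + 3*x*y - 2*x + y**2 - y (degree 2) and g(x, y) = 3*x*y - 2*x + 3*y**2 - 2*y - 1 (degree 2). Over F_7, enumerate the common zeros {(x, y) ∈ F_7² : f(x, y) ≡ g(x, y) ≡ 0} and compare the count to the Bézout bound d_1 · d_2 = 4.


Common zeros: {(0, 1), (1, 4)}; count = 2; Bézout bound = 4.

deg(f) = 2, deg(g) = 2, so Bézout bound = 4.
Scan x ∈ F_7. For each x, list the y ∈ F_7 with f(x, y) ≡ 0 and those with g(x, y) ≡ 0 (mod 7); the common zeros in that column are the intersection.
  x = 0: f ≡ 0 at y ∈ {0, 1}; g ≡ 0 at y ∈ {1, 2}; common: {1}.
  x = 1: f ≡ 0 at y ∈ {1, 4}; g ≡ 0 at y ∈ {4, 5}; common: {4}.
  x = 2: f ≡ 0 at y ∈ {4, 5}; g ≡ 0 at y ∈ ∅; common: ∅.
  x = 3: f ≡ 0 at y ∈ ∅; g ≡ 0 at y ∈ {0}; common: ∅.
  x = 4: f ≡ 0 at y ∈ {5}; g ≡ 0 at y ∈ ∅; common: ∅.
  x = 5: f ≡ 0 at y ∈ {0}; g ≡ 0 at y ∈ {6}; common: ∅.
  x = 6: f ≡ 0 at y ∈ ∅; g ≡ 0 at y ∈ ∅; common: ∅.
Collecting: common zeros = {(0, 1), (1, 4)}, so the count is 2.
Comparison with the Bézout bound: 2 ≤ 4 = deg(f)·deg(g), as expected for curves with no common component (the affine F_7-count falls short of the bound because intersections may lie at infinity, over extension fields, or carry multiplicity).


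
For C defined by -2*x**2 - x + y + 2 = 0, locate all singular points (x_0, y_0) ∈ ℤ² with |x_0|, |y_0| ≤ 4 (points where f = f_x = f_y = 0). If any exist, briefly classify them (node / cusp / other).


No singular points in the scanned grid; C is smooth there.

Compute partial derivatives:
  f_x = -4*x - 1.
  f_y = 1.
f_y = 1 is a nonzero constant, so f_y never vanishes: no point (x, y) can satisfy f = f_x = f_y = 0. In particular no (x, y) ∈ {−4, ..., 4}² is singular; the curve is smooth.


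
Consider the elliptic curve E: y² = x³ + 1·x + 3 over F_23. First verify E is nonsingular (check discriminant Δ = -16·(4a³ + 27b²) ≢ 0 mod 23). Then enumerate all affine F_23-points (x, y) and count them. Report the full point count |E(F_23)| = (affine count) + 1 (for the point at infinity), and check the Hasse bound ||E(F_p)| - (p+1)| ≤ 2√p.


Affine points = {(0, 7), (0, 16), (2, 6), (2, 17), (4, 5), (4, 18), (5, 8), (5, 15), (6, 8), (6, 15), (7, 10), (7, 13), (10, 1), (10, 22), (12, 8), (12, 15), (14, 1), (14, 22), (15, 9), (15, 14), (19, 2), (19, 21), (21, 4), (21, 19), (22, 1), (22, 22)}; affine count = 26; |E(F_23)| = 27.

Discriminant check: Δ ∝ 4a³ + 27b² = 4·1³ + 27·3² = 4·1 + 27·9 ≡ 17 (mod 23). Nonzero ⇒ E is nonsingular.
For each x ∈ F_23, compute rhs = x³ + 1·x + 3 mod 23, then count y ∈ F_23 with y² ≡ rhs.
  x = 0: rhs = 3, matching y values: 7, 16 (2 points).
  x = 1: rhs = 5, matching y values: none (0 points).
  x = 2: rhs = 13, matching y values: 6, 17 (2 points).
  x = 3: rhs = 10, matching y values: none (0 points).
  x = 4: rhs = 2, matching y values: 5, 18 (2 points).
  x = 5: rhs = 18, matching y values: 8, 15 (2 points).
  x = 6: rhs = 18, matching y values: 8, 15 (2 points).
  x = 7: rhs = 8, matching y values: 10, 13 (2 points).
  x = 8: rhs = 17, matching y values: none (0 points).
  x = 9: rhs = 5, matching y values: none (0 points).
  x = 10: rhs = 1, matching y values: 1, 22 (2 points).
  x = 11: rhs = 11, matching y values: none (0 points).
  x = 12: rhs = 18, matching y values: 8, 15 (2 points).
  x = 13: rhs = 5, matching y values: none (0 points).
  x = 14: rhs = 1, matching y values: 1, 22 (2 points).
  x = 15: rhs = 12, matching y values: 9, 14 (2 points).
  x = 16: rhs = 21, matching y values: none (0 points).
  x = 17: rhs = 11, matching y values: none (0 points).
  x = 18: rhs = 11, matching y values: none (0 points).
  x = 19: rhs = 4, matching y values: 2, 21 (2 points).
  x = 20: rhs = 19, matching y values: none (0 points).
  x = 21: rhs = 16, matching y values: 4, 19 (2 points).
  x = 22: rhs = 1, matching y values: 1, 22 (2 points).
Total affine count: 26.
Full point count |E(F_23)| = 26 + 1 = 27.
Hasse bound: |27 − (23+1)| = |3| = 3 ≤ 2√23 ≈ 9.5917 ✓.


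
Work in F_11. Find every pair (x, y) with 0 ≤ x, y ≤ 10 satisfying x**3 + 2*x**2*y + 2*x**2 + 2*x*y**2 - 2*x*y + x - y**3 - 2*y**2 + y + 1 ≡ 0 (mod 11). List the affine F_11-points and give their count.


Affine F_11-points: {(1, 4), (1, 9), (3, 6), (5, 7), (6, 7), (8, 0)}; count = 6.

For each of the 121 pairs (x, y) ∈ F_11², evaluate f(x, y) mod 11. Record the zeros.
  x = 0: [0↦1, 1↦10, 2↦9, 3↦3, 4↦8, 5↦7, 6↦5, 7↦7, 8↦7, 9↦10, 10↦10]  zeros at y ∈ ∅
  x = 1: [0↦5, 1↦5, 2↦10, 3↦3, 4↦0, 5↦6, 6↦4, 7↦10, 8↦7, 9↦0, 10↦5]  zeros at y ∈ {4, 9}
  x = 2: [0↦8, 1↦3, 2↦7, 3↦3, 4↦7, 5↦2, 6↦4, 7↦7, 8↦5, 9↦3, 10↦6]  zeros at y ∈ ∅
  x = 3: [0↦5, 1↦10, 2↦6, 3↦9, 4↦2, 5↦1, 6↦0, 7↦4, 8↦7, 9↦3, 10↦8]  zeros at y ∈ {6}
  x = 4: [0↦2, 1↦10, 2↦2, 3↦5, 4↦2, 5↦9, 6↦9, 7↦7, 8↦8, 9↦6, 10↦6]  zeros at y ∈ ∅
  x = 5: [0↦5, 1↦9, 2↦1, 3↦8, 4↦2, 5↦10, 6↦4, 7↦0, 8↦3, 9↦7, 10↦6]  zeros at y ∈ {7}
  x = 6: [0↦9, 1↦2, 2↦9, 3↦2, 4↦8, 5↦10, 6↦2, 7↦0, 8↦9, 9↦1, 10↦3]  zeros at y ∈ {7}
  x = 7: [0↦9, 1↦6, 2↦10, 3↦4, 4↦4, 5↦4, 6↦9, 7↦2, 8↦10, 9↦5, 10↦3]  zeros at y ∈ ∅
  x = 8: [0↦0, 1↦5, 2↦10, 3↦9, 4↦7, 5↦9, 6↦9, 7↦1, 8↦1, 9↦3, 10↦1]  zeros at y ∈ {0}
  x = 9: [0↦10, 1↦5, 2↦4, 3↦1, 4↦1, 5↦9, 6↦8, 7↦3, 8↦10, 9↦1, 10↦3]  zeros at y ∈ ∅
  x = 10: [0↦1, 1↦1, 2↦9, 3↦8, 4↦3, 5↦10, 6↦1, 7↦3, 8↦10, 9↦5, 10↦4]  zeros at y ∈ ∅
Collecting zeros: affine points = {(1, 4), (1, 9), (3, 6), (5, 7), (6, 7), (8, 0)}.
Total count |C(F_11)_aff| = 6.


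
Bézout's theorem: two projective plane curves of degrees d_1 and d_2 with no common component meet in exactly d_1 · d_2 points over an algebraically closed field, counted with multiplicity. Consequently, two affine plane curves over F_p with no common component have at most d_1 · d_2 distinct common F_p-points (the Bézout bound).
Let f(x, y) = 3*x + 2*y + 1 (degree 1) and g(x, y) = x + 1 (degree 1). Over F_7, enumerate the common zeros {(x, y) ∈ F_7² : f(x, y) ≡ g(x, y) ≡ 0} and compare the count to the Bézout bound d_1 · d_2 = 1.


Common zeros: {(6, 1)}; count = 1; Bézout bound = 1.

deg(f) = 1, deg(g) = 1, so Bézout bound = 1.
Scan x ∈ F_7. For each x, list the y ∈ F_7 with f(x, y) ≡ 0 and those with g(x, y) ≡ 0 (mod 7); the common zeros in that column are the intersection.
  x = 0: f ≡ 0 at y ∈ {3}; g ≡ 0 at y ∈ ∅; common: ∅.
  x = 1: f ≡ 0 at y ∈ {5}; g ≡ 0 at y ∈ ∅; common: ∅.
  x = 2: f ≡ 0 at y ∈ {0}; g ≡ 0 at y ∈ ∅; common: ∅.
  x = 3: f ≡ 0 at y ∈ {2}; g ≡ 0 at y ∈ ∅; common: ∅.
  x = 4: f ≡ 0 at y ∈ {4}; g ≡ 0 at y ∈ ∅; common: ∅.
  x = 5: f ≡ 0 at y ∈ {6}; g ≡ 0 at y ∈ ∅; common: ∅.
  x = 6: f ≡ 0 at y ∈ {1}; g ≡ 0 at y ∈ {0, 1, 2, 3, 4, 5, 6}; common: {1}.
Collecting: common zeros = {(6, 1)}, so the count is 1.
Comparison with the Bézout bound: 1 ≤ 1 = deg(f)·deg(g), as expected for curves with no common component (the bound is attained).


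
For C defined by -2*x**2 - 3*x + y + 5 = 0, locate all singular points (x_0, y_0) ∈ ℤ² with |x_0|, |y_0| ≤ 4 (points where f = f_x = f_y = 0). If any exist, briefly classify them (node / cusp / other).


No singular points in the scanned grid; C is smooth there.

Compute partial derivatives:
  f_x = -4*x - 3.
  f_y = 1.
f_y = 1 is a nonzero constant, so f_y never vanishes: no point (x, y) can satisfy f = f_x = f_y = 0. In particular no (x, y) ∈ {−4, ..., 4}² is singular; the curve is smooth.


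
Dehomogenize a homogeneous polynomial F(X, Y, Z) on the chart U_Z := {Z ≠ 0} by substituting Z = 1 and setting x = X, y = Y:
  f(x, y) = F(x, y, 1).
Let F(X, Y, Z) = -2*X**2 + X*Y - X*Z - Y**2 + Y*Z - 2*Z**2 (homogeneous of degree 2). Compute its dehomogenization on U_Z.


f(x, y) = -2*x**2 + x*y - x - y**2 + y - 2

On U_Z we set Z = 1. Each monomial c·X^i·Y^j·Z^k in F becomes c·x^i·y^j·1^k = c·x^i·y^j.
Substituting Z = 1: F(X, Y, 1) = -2*x**2 + x*y - x - y**2 + y - 2.
Note: deg(f) ≤ deg(F) = 2; strict inequality happens when F is divisible by Z (lost terms).


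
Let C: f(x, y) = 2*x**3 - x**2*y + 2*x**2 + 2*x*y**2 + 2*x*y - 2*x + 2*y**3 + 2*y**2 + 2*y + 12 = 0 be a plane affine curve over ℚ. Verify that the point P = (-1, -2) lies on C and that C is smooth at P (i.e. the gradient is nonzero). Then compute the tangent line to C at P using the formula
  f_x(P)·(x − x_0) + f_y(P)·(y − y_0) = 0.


Tangent line at P: 23*y + 46 = 0.

Step 1: f(-1, -2) = 0, so P lies on C.
Step 2: partial derivatives
  f_x(x, y) = 6*x**2 - 2*x*y + 4*x + 2*y**2 + 2*y - 2, f_y(x, y) = -x**2 + 4*x*y + 2*x + 6*y**2 + 4*y + 2.
  f_x(P) = 0, f_y(P) = 23 (gradient nonzero, so P is smooth).
Step 3: tangent line at P: 0·(x − -1) + 23·(y − -2) = 0.
Expanding: 23*y + 46 = 0.


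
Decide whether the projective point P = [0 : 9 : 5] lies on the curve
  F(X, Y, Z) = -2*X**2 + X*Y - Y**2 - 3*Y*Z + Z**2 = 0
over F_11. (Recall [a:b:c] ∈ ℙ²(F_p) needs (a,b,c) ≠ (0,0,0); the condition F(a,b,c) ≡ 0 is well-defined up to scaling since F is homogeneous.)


F(0,9,5) ≡ 7 (mod 11); P is NOT on the curve.

Evaluate F(0, 9, 5) term-by-term (mod 11).
  -2*X**2 ↦ -2·0·1·1 = 0
  X*Y ↦ 1·0·9·1 = 0
  -Y**2 ↦ -1·1·81·1 = -81
  -3*Y*Z ↦ -3·1·9·5 = -135
  Z**2 ↦ 1·1·1·25 = 25
Sum: F(0, 9, 5) = (0) + (0) + (-81) + (-135) + (25) = -191.
Reducing mod 11: -191 ≡ 7 (mod 11).
Since F(a, b, c) ≡ 7 ≠ 0 (mod 11), P does NOT lie on the curve.


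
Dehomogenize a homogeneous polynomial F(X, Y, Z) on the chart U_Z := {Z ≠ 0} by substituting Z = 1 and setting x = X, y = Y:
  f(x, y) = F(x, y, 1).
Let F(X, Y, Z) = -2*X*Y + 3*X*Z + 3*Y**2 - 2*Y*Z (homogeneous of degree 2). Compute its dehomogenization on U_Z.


f(x, y) = -2*x*y + 3*x + 3*y**2 - 2*y

On U_Z we set Z = 1. Each monomial c·X^i·Y^j·Z^k in F becomes c·x^i·y^j·1^k = c·x^i·y^j.
Substituting Z = 1: F(X, Y, 1) = -2*x*y + 3*x + 3*y**2 - 2*y.
Note: deg(f) ≤ deg(F) = 2; strict inequality happens when F is divisible by Z (lost terms).


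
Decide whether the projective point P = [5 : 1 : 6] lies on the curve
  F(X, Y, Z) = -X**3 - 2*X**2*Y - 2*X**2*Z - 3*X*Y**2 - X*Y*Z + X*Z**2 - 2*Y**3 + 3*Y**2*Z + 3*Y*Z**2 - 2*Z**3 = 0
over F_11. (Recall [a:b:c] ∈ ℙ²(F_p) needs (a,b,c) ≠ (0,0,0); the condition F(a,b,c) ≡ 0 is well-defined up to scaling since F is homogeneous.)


F(5,1,6) ≡ 1 (mod 11); P is NOT on the curve.

Evaluate F(5, 1, 6) term-by-term (mod 11).
  -X**3 ↦ -1·125·1·1 = -125
  -2*X**2*Y ↦ -2·25·1·1 = -50
  -2*X**2*Z ↦ -2·25·1·6 = -300
  -3*X*Y**2 ↦ -3·5·1·1 = -15
  -X*Y*Z ↦ -1·5·1·6 = -30
  X*Z**2 ↦ 1·5·1·36 = 180
  -2*Y**3 ↦ -2·1·1·1 = -2
  3*Y**2*Z ↦ 3·1·1·6 = 18
  3*Y*Z**2 ↦ 3·1·1·36 = 108
  -2*Z**3 ↦ -2·1·1·216 = -432
Sum: F(5, 1, 6) = (-125) + (-50) + (-300) + (-15) + (-30) + (180) + (-2) + (18) + (108) + (-432) = -648.
Reducing mod 11: -648 ≡ 1 (mod 11).
Since F(a, b, c) ≡ 1 ≠ 0 (mod 11), P does NOT lie on the curve.


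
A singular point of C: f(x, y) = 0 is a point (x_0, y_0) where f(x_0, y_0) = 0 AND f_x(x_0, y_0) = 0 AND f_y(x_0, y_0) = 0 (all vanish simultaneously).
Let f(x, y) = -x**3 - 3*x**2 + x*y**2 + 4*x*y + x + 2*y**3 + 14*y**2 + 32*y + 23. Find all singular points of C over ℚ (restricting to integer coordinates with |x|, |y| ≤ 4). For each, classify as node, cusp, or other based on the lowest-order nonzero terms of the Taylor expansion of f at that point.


Singular points: {(-1, -2)}; classification: cusp.

Compute partial derivatives:
  f_x = -3*x**2 - 6*x + y**2 + 4*y + 1.
  f_y = 2*x*y + 4*x + 6*y**2 + 28*y + 32.
Scan x_0 ∈ {−4, ..., 4}. For each x_0, f_y(x_0, y) is a polynomial in y; find its integer roots y ∈ {−4, ..., 4}, then test f_x and f at those candidates.
  x = -4: f_y(-4, y) = 6*y**2 + 20*y + 16; vanishes at y ∈ {-2}. (-4, -2): f_x = -27 ≠ 0.
  x = -3: f_y(-3, y) = 6*y**2 + 22*y + 20; vanishes at y ∈ {-2}. (-3, -2): f_x = -12 ≠ 0.
  x = -2: f_y(-2, y) = 6*y**2 + 24*y + 24; vanishes at y ∈ {-2}. (-2, -2): f_x = -3 ≠ 0.
  x = -1: f_y(-1, y) = 6*y**2 + 26*y + 28; vanishes at y ∈ {-2}. (-1, -2): f_x = 0, f = 0 — SINGULAR.
  x = 0: f_y(0, y) = 6*y**2 + 28*y + 32; vanishes at y ∈ {-2}. (0, -2): f_x = -3 ≠ 0.
  x = 1: f_y(1, y) = 6*y**2 + 30*y + 36; vanishes at y ∈ {-3, -2}. (1, -3): f_x = -11 ≠ 0; (1, -2): f_x = -12 ≠ 0.
  x = 2: f_y(2, y) = 6*y**2 + 32*y + 40; vanishes at y ∈ {-2}. (2, -2): f_x = -27 ≠ 0.
  x = 3: f_y(3, y) = 6*y**2 + 34*y + 44; vanishes at y ∈ {-2}. (3, -2): f_x = -48 ≠ 0.
  x = 4: f_y(4, y) = 6*y**2 + 36*y + 48; vanishes at y ∈ {-4, -2}. (4, -4): f_x = -71 ≠ 0; (4, -2): f_x = -75 ≠ 0.
Only singular point on the grid: (-1, -2).
Classify: substitute x = -1 + u, y = -2 + v and expand: f = -u**3 + u*v**2 + 2*v**3 + v**2.
No constant or linear terms (consistent with a singular point). Quadratic part: v**2. Cubic part: -u**3 + u*v**2 + 2*v**3.
The quadratic part v**2 is a perfect square, so there is a single (double) tangent line v = 0, i.e. y = -2. Restricting the cubic part to that line (v = 0) leaves -u**3 ≠ 0, so f is not divisible by v and the branch is v² ≈ u**3 to lowest order — this is a cusp.
Classification: cusp.


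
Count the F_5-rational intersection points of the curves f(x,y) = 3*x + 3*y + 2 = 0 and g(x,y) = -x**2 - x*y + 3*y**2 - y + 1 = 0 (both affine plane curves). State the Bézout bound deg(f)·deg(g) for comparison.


Common zeros: {(1, 0)}; count = 1; Bézout bound = 2.

deg(f) = 1, deg(g) = 2, so Bézout bound = 2.
Scan x ∈ F_5. For each x, list the y ∈ F_5 with f(x, y) ≡ 0 and those with g(x, y) ≡ 0 (mod 5); the common zeros in that column are the intersection.
  x = 0: f ≡ 0 at y ∈ {1}; g ≡ 0 at y ∈ {3, 4}; common: ∅.
  x = 1: f ≡ 0 at y ∈ {0}; g ≡ 0 at y ∈ {0, 4}; common: {0}.
  x = 2: f ≡ 0 at y ∈ {4}; g ≡ 0 at y ∈ {3}; common: ∅.
  x = 3: f ≡ 0 at y ∈ {3}; g ≡ 0 at y ∈ ∅; common: ∅.
  x = 4: f ≡ 0 at y ∈ {2}; g ≡ 0 at y ∈ {0}; common: ∅.
Collecting: common zeros = {(1, 0)}, so the count is 1.
Comparison with the Bézout bound: 1 ≤ 2 = deg(f)·deg(g), as expected for curves with no common component (the affine F_5-count falls short of the bound because intersections may lie at infinity, over extension fields, or carry multiplicity).


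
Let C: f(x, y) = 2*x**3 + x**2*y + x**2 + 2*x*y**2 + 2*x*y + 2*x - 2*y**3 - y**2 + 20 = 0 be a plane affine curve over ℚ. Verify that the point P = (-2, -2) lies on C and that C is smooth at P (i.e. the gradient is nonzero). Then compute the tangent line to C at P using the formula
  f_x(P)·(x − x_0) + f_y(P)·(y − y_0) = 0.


Tangent line at P: 34*x - 4*y + 60 = 0.

Step 1: f(-2, -2) = 0, so P lies on C.
Step 2: partial derivatives
  f_x(x, y) = 6*x**2 + 2*x*y + 2*x + 2*y**2 + 2*y + 2, f_y(x, y) = x**2 + 4*x*y + 2*x - 6*y**2 - 2*y.
  f_x(P) = 34, f_y(P) = -4 (gradient nonzero, so P is smooth).
Step 3: tangent line at P: 34·(x − -2) + -4·(y − -2) = 0.
Expanding: 34*x - 4*y + 60 = 0.


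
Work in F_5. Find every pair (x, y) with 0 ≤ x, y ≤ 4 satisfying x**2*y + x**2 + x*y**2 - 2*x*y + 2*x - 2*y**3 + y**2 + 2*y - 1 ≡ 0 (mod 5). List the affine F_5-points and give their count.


Affine F_5-points: {(0, 1), (0, 3), (0, 4), (1, 4), (2, 1), (2, 4), (3, 4), (4, 4)}; count = 8.

For each of the 25 pairs (x, y) ∈ F_5², evaluate f(x, y) mod 5. Record the zeros.
  x = 0: [0↦4, 1↦0, 2↦1, 3↦0, 4↦0]  zeros at y ∈ {1, 3, 4}
  x = 1: [0↦2, 1↦3, 2↦1, 3↦4, 4↦0]  zeros at y ∈ {4}
  x = 2: [0↦2, 1↦0, 2↦2, 3↦1, 4↦0]  zeros at y ∈ {1, 4}
  x = 3: [0↦4, 1↦1, 2↦4, 3↦1, 4↦0]  zeros at y ∈ {4}
  x = 4: [0↦3, 1↦1, 2↦2, 3↦4, 4↦0]  zeros at y ∈ {4}
Collecting zeros: affine points = {(0, 1), (0, 3), (0, 4), (1, 4), (2, 1), (2, 4), (3, 4), (4, 4)}.
Total count |C(F_5)_aff| = 8.


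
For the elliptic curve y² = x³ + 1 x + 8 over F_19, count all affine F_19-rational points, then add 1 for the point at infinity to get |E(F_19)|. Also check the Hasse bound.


Affine points = {(3, 0), (4, 0), (5, 9), (5, 10), (7, 4), (7, 15), (9, 9), (9, 10), (10, 7), (10, 12), (11, 1), (11, 18), (12, 0), (14, 7), (14, 12), (15, 4), (15, 15), (16, 4), (16, 15), (17, 6), (17, 13), (18, 5), (18, 14)}; affine count = 23; |E(F_19)| = 24.

Discriminant check: Δ ∝ 4a³ + 27b² = 4·1³ + 27·8² = 4·1 + 27·64 ≡ 3 (mod 19). Nonzero ⇒ E is nonsingular.
For each x ∈ F_19, compute rhs = x³ + 1·x + 8 mod 19, then count y ∈ F_19 with y² ≡ rhs.
  x = 0: rhs = 8, matching y values: none (0 points).
  x = 1: rhs = 10, matching y values: none (0 points).
  x = 2: rhs = 18, matching y values: none (0 points).
  x = 3: rhs = 0, matching y values: 0 (1 points).
  x = 4: rhs = 0, matching y values: 0 (1 points).
  x = 5: rhs = 5, matching y values: 9, 10 (2 points).
  x = 6: rhs = 2, matching y values: none (0 points).
  x = 7: rhs = 16, matching y values: 4, 15 (2 points).
  x = 8: rhs = 15, matching y values: none (0 points).
  x = 9: rhs = 5, matching y values: 9, 10 (2 points).
  x = 10: rhs = 11, matching y values: 7, 12 (2 points).
  x = 11: rhs = 1, matching y values: 1, 18 (2 points).
  x = 12: rhs = 0, matching y values: 0 (1 points).
  x = 13: rhs = 14, matching y values: none (0 points).
  x = 14: rhs = 11, matching y values: 7, 12 (2 points).
  x = 15: rhs = 16, matching y values: 4, 15 (2 points).
  x = 16: rhs = 16, matching y values: 4, 15 (2 points).
  x = 17: rhs = 17, matching y values: 6, 13 (2 points).
  x = 18: rhs = 6, matching y values: 5, 14 (2 points).
Total affine count: 23.
Full point count |E(F_19)| = 23 + 1 = 24.
Hasse bound: |24 − (19+1)| = |4| = 4 ≤ 2√19 ≈ 8.7178 ✓.


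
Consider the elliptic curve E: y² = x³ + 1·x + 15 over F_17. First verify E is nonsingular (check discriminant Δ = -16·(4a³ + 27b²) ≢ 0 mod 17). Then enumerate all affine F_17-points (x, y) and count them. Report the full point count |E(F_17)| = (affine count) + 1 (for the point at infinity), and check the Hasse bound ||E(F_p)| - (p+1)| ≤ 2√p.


Affine points = {(0, 7), (0, 10), (1, 0), (2, 5), (2, 12), (4, 7), (4, 10), (5, 3), (5, 14), (6, 4), (6, 13), (7, 5), (7, 12), (8, 5), (8, 12), (12, 2), (12, 15), (13, 7), (13, 10), (14, 6), (14, 11), (16, 8), (16, 9)}; affine count = 23; |E(F_17)| = 24.

Discriminant check: Δ ∝ 4a³ + 27b² = 4·1³ + 27·15² = 4·1 + 27·225 ≡ 10 (mod 17). Nonzero ⇒ E is nonsingular.
For each x ∈ F_17, compute rhs = x³ + 1·x + 15 mod 17, then count y ∈ F_17 with y² ≡ rhs.
  x = 0: rhs = 15, matching y values: 7, 10 (2 points).
  x = 1: rhs = 0, matching y values: 0 (1 points).
  x = 2: rhs = 8, matching y values: 5, 12 (2 points).
  x = 3: rhs = 11, matching y values: none (0 points).
  x = 4: rhs = 15, matching y values: 7, 10 (2 points).
  x = 5: rhs = 9, matching y values: 3, 14 (2 points).
  x = 6: rhs = 16, matching y values: 4, 13 (2 points).
  x = 7: rhs = 8, matching y values: 5, 12 (2 points).
  x = 8: rhs = 8, matching y values: 5, 12 (2 points).
  x = 9: rhs = 5, matching y values: none (0 points).
  x = 10: rhs = 5, matching y values: none (0 points).
  x = 11: rhs = 14, matching y values: none (0 points).
  x = 12: rhs = 4, matching y values: 2, 15 (2 points).
  x = 13: rhs = 15, matching y values: 7, 10 (2 points).
  x = 14: rhs = 2, matching y values: 6, 11 (2 points).
  x = 15: rhs = 5, matching y values: none (0 points).
  x = 16: rhs = 13, matching y values: 8, 9 (2 points).
Total affine count: 23.
Full point count |E(F_17)| = 23 + 1 = 24.
Hasse bound: |24 − (17+1)| = |6| = 6 ≤ 2√17 ≈ 8.2462 ✓.


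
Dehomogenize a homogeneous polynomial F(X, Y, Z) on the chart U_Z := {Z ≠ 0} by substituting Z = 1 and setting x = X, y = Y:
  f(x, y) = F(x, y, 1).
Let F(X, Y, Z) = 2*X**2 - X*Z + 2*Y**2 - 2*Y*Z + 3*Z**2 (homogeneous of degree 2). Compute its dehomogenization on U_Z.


f(x, y) = 2*x**2 - x + 2*y**2 - 2*y + 3

On U_Z we set Z = 1. Each monomial c·X^i·Y^j·Z^k in F becomes c·x^i·y^j·1^k = c·x^i·y^j.
Substituting Z = 1: F(X, Y, 1) = 2*x**2 - x + 2*y**2 - 2*y + 3.
Note: deg(f) ≤ deg(F) = 2; strict inequality happens when F is divisible by Z (lost terms).


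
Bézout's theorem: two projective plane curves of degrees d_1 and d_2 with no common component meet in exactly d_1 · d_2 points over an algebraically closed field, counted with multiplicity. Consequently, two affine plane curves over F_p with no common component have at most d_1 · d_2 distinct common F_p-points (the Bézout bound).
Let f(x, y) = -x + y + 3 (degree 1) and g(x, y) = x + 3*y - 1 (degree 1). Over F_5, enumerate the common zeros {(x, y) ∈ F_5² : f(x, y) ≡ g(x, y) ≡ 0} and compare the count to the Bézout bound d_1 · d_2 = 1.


Common zeros: {(0, 2)}; count = 1; Bézout bound = 1.

deg(f) = 1, deg(g) = 1, so Bézout bound = 1.
Scan x ∈ F_5. For each x, list the y ∈ F_5 with f(x, y) ≡ 0 and those with g(x, y) ≡ 0 (mod 5); the common zeros in that column are the intersection.
  x = 0: f ≡ 0 at y ∈ {2}; g ≡ 0 at y ∈ {2}; common: {2}.
  x = 1: f ≡ 0 at y ∈ {3}; g ≡ 0 at y ∈ {0}; common: ∅.
  x = 2: f ≡ 0 at y ∈ {4}; g ≡ 0 at y ∈ {3}; common: ∅.
  x = 3: f ≡ 0 at y ∈ {0}; g ≡ 0 at y ∈ {1}; common: ∅.
  x = 4: f ≡ 0 at y ∈ {1}; g ≡ 0 at y ∈ {4}; common: ∅.
Collecting: common zeros = {(0, 2)}, so the count is 1.
Comparison with the Bézout bound: 1 ≤ 1 = deg(f)·deg(g), as expected for curves with no common component (the bound is attained).


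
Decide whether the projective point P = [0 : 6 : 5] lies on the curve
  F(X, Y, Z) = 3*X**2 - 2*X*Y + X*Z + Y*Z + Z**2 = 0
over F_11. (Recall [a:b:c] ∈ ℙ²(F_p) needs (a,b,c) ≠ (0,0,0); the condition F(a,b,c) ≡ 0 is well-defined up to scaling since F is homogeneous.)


F(0,6,5) ≡ 0 (mod 11); P is on the curve.

Evaluate F(0, 6, 5) term-by-term (mod 11).
  3*X**2 ↦ 3·0·1·1 = 0
  -2*X*Y ↦ -2·0·6·1 = 0
  X*Z ↦ 1·0·1·5 = 0
  Y*Z ↦ 1·1·6·5 = 30
  Z**2 ↦ 1·1·1·25 = 25
Sum: F(0, 6, 5) = (0) + (0) + (0) + (30) + (25) = 55.
Reducing mod 11: 55 ≡ 0 (mod 11).
Since F(a, b, c) ≡ 0 (mod 11), P lies on the curve.


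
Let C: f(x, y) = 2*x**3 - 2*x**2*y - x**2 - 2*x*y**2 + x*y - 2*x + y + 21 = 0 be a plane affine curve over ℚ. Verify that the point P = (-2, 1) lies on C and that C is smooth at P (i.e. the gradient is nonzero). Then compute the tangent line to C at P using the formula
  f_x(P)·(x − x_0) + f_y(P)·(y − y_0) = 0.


Tangent line at P: 33*x - y + 67 = 0.

Step 1: f(-2, 1) = 0, so P lies on C.
Step 2: partial derivatives
  f_x(x, y) = 6*x**2 - 4*x*y - 2*x - 2*y**2 + y - 2, f_y(x, y) = -2*x**2 - 4*x*y + x + 1.
  f_x(P) = 33, f_y(P) = -1 (gradient nonzero, so P is smooth).
Step 3: tangent line at P: 33·(x − -2) + -1·(y − 1) = 0.
Expanding: 33*x - y + 67 = 0.


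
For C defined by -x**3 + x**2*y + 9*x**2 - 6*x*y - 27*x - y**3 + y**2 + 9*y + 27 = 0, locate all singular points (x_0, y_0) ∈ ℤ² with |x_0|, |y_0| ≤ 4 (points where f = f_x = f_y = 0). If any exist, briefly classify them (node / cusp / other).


Singular points: {(3, 0)}; classification: cusp.

Compute partial derivatives:
  f_x = -3*x**2 + 2*x*y + 18*x - 6*y - 27.
  f_y = x**2 - 6*x - 3*y**2 + 2*y + 9.
Scan x_0 ∈ {−4, ..., 4}. For each x_0, f_y(x_0, y) is a polynomial in y; find its integer roots y ∈ {−4, ..., 4}, then test f_x and f at those candidates.
  x = -4: f_y(-4, y) = -3*y**2 + 2*y + 49; no integer root y with |y| ≤ 4.
  x = -3: f_y(-3, y) = -3*y**2 + 2*y + 36; no integer root y with |y| ≤ 4.
  x = -2: f_y(-2, y) = -3*y**2 + 2*y + 25; no integer root y with |y| ≤ 4.
  x = -1: f_y(-1, y) = -3*y**2 + 2*y + 16; vanishes at y ∈ {-2}. (-1, -2): f_x = -32 ≠ 0.
  x = 0: f_y(0, y) = -3*y**2 + 2*y + 9; no integer root y with |y| ≤ 4.
  x = 1: f_y(1, y) = -3*y**2 + 2*y + 4; no integer root y with |y| ≤ 4.
  x = 2: f_y(2, y) = -3*y**2 + 2*y + 1; vanishes at y ∈ {1}. (2, 1): f_x = -5 ≠ 0.
  x = 3: f_y(3, y) = -3*y**2 + 2*y; vanishes at y ∈ {0}. (3, 0): f_x = 0, f = 0 — SINGULAR.
  x = 4: f_y(4, y) = -3*y**2 + 2*y + 1; vanishes at y ∈ {1}. (4, 1): f_x = -1 ≠ 0.
Only singular point on the grid: (3, 0).
Classify: substitute x = 3 + u, y = 0 + v and expand: f = -u**3 + u**2*v - v**3 + v**2.
No constant or linear terms (consistent with a singular point). Quadratic part: v**2. Cubic part: -u**3 + u**2*v - v**3.
The quadratic part v**2 is a perfect square, so there is a single (double) tangent line v = 0, i.e. y = 0. Restricting the cubic part to that line (v = 0) leaves -u**3 ≠ 0, so f is not divisible by v and the branch is v² ≈ u**3 to lowest order — this is a cusp.
Classification: cusp.


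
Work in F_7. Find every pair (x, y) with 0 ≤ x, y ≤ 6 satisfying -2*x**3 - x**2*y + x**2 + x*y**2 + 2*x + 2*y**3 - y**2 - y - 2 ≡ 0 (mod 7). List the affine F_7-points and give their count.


Affine F_7-points: {(1, 4), (2, 2), (4, 2), (5, 0), (5, 6), (6, 5)}; count = 6.

For each of the 49 pairs (x, y) ∈ F_7², evaluate f(x, y) mod 7. Record the zeros.
  x = 0: [0↦5, 1↦5, 2↦1, 3↦5, 4↦1, 5↦1, 6↦3]  zeros at y ∈ ∅
  x = 1: [0↦6, 1↦6, 2↦4, 3↦5, 4↦0, 5↦1, 6↦6]  zeros at y ∈ {4}
  x = 2: [0↦4, 1↦2, 2↦0, 3↦3, 4↦2, 5↦2, 6↦1]  zeros at y ∈ {2}
  x = 3: [0↦1, 1↦2, 2↦5, 3↦1, 4↦2, 5↦6, 6↦4]  zeros at y ∈ ∅
  x = 4: [0↦6, 1↦1, 2↦0, 3↦1, 4↦2, 5↦1, 6↦3]  zeros at y ∈ {2}
  x = 5: [0↦0, 1↦1, 2↦1, 3↦5, 4↦4, 5↦3, 6↦0]  zeros at y ∈ {0, 6}
  x = 6: [0↦6, 1↦4, 2↦3, 3↦1, 4↦3, 5↦0, 6↦4]  zeros at y ∈ {5}
Collecting zeros: affine points = {(1, 4), (2, 2), (4, 2), (5, 0), (5, 6), (6, 5)}.
Total count |C(F_7)_aff| = 6.


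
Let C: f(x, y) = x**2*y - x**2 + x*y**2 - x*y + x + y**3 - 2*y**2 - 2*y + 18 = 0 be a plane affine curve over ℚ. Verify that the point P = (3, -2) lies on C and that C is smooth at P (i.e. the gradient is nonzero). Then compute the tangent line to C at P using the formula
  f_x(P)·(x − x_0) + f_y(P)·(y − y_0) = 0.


Tangent line at P: -11*x + 12*y + 57 = 0.

Step 1: f(3, -2) = 0, so P lies on C.
Step 2: partial derivatives
  f_x(x, y) = 2*x*y - 2*x + y**2 - y + 1, f_y(x, y) = x**2 + 2*x*y - x + 3*y**2 - 4*y - 2.
  f_x(P) = -11, f_y(P) = 12 (gradient nonzero, so P is smooth).
Step 3: tangent line at P: -11·(x − 3) + 12·(y − -2) = 0.
Expanding: -11*x + 12*y + 57 = 0.


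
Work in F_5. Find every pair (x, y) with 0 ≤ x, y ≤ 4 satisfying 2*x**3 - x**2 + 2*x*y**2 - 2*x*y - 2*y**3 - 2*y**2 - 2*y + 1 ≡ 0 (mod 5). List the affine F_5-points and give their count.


Affine F_5-points: {(0, 1), (3, 1), (3, 2), (3, 4)}; count = 4.

For each of the 25 pairs (x, y) ∈ F_5², evaluate f(x, y) mod 5. Record the zeros.
  x = 0: [0↦1, 1↦0, 2↦3, 3↦3, 4↦3]  zeros at y ∈ {1}
  x = 1: [0↦2, 1↦1, 2↦3, 3↦1, 4↦3]  zeros at y ∈ ∅
  x = 2: [0↦3, 1↦2, 2↦3, 3↦4, 4↦3]  zeros at y ∈ ∅
  x = 3: [0↦1, 1↦0, 2↦0, 3↦4, 4↦0]  zeros at y ∈ {1, 2, 4}
  x = 4: [0↦3, 1↦2, 2↦1, 3↦3, 4↦1]  zeros at y ∈ ∅
Collecting zeros: affine points = {(0, 1), (3, 1), (3, 2), (3, 4)}.
Total count |C(F_5)_aff| = 4.


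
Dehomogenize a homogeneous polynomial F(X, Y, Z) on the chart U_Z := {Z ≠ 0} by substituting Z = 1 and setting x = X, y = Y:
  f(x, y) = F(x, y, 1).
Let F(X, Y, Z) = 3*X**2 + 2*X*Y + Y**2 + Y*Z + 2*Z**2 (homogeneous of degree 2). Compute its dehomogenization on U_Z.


f(x, y) = 3*x**2 + 2*x*y + y**2 + y + 2

On U_Z we set Z = 1. Each monomial c·X^i·Y^j·Z^k in F becomes c·x^i·y^j·1^k = c·x^i·y^j.
Substituting Z = 1: F(X, Y, 1) = 3*x**2 + 2*x*y + y**2 + y + 2.
Note: deg(f) ≤ deg(F) = 2; strict inequality happens when F is divisible by Z (lost terms).


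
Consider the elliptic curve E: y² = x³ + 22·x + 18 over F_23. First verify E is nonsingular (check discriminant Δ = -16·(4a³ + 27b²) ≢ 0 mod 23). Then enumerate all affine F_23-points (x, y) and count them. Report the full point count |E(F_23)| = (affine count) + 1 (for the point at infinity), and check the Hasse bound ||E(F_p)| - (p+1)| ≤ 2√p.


Affine points = {(0, 8), (0, 15), (1, 8), (1, 15), (2, 1), (2, 22), (4, 3), (4, 20), (5, 0), (7, 3), (7, 20), (8, 4), (8, 19), (9, 5), (9, 18), (11, 2), (11, 21), (12, 3), (12, 20), (16, 2), (16, 21), (18, 6), (18, 17), (19, 2), (19, 21), (21, 9), (21, 14), (22, 8), (22, 15)}; affine count = 29; |E(F_23)| = 30.

Discriminant check: Δ ∝ 4a³ + 27b² = 4·22³ + 27·18² = 4·10648 + 27·324 ≡ 4 (mod 23). Nonzero ⇒ E is nonsingular.
For each x ∈ F_23, compute rhs = x³ + 22·x + 18 mod 23, then count y ∈ F_23 with y² ≡ rhs.
  x = 0: rhs = 18, matching y values: 8, 15 (2 points).
  x = 1: rhs = 18, matching y values: 8, 15 (2 points).
  x = 2: rhs = 1, matching y values: 1, 22 (2 points).
  x = 3: rhs = 19, matching y values: none (0 points).
  x = 4: rhs = 9, matching y values: 3, 20 (2 points).
  x = 5: rhs = 0, matching y values: 0 (1 points).
  x = 6: rhs = 21, matching y values: none (0 points).
  x = 7: rhs = 9, matching y values: 3, 20 (2 points).
  x = 8: rhs = 16, matching y values: 4, 19 (2 points).
  x = 9: rhs = 2, matching y values: 5, 18 (2 points).
  x = 10: rhs = 19, matching y values: none (0 points).
  x = 11: rhs = 4, matching y values: 2, 21 (2 points).
  x = 12: rhs = 9, matching y values: 3, 20 (2 points).
  x = 13: rhs = 17, matching y values: none (0 points).
  x = 14: rhs = 11, matching y values: none (0 points).
  x = 15: rhs = 20, matching y values: none (0 points).
  x = 16: rhs = 4, matching y values: 2, 21 (2 points).
  x = 17: rhs = 15, matching y values: none (0 points).
  x = 18: rhs = 13, matching y values: 6, 17 (2 points).
  x = 19: rhs = 4, matching y values: 2, 21 (2 points).
  x = 20: rhs = 17, matching y values: none (0 points).
  x = 21: rhs = 12, matching y values: 9, 14 (2 points).
  x = 22: rhs = 18, matching y values: 8, 15 (2 points).
Total affine count: 29.
Full point count |E(F_23)| = 29 + 1 = 30.
Hasse bound: |30 − (23+1)| = |6| = 6 ≤ 2√23 ≈ 9.5917 ✓.


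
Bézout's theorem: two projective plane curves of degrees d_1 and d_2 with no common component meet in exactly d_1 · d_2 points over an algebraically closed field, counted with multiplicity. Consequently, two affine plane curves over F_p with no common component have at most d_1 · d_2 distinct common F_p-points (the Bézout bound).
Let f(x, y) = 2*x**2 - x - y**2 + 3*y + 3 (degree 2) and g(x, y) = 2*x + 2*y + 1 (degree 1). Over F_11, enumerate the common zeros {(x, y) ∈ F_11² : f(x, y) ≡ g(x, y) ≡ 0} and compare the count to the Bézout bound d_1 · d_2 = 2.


Common zeros: {(1, 4), (4, 1)}; count = 2; Bézout bound = 2.

deg(f) = 2, deg(g) = 1, so Bézout bound = 2.
Scan x ∈ F_11. For each x, list the y ∈ F_11 with f(x, y) ≡ 0 and those with g(x, y) ≡ 0 (mod 11); the common zeros in that column are the intersection.
  x = 0: f ≡ 0 at y ∈ ∅; g ≡ 0 at y ∈ {5}; common: ∅.
  x = 1: f ≡ 0 at y ∈ {4, 10}; g ≡ 0 at y ∈ {4}; common: {4}.
  x = 2: f ≡ 0 at y ∈ {1, 2}; g ≡ 0 at y ∈ {3}; common: ∅.
  x = 3: f ≡ 0 at y ∈ {6, 8}; g ≡ 0 at y ∈ {2}; common: ∅.
  x = 4: f ≡ 0 at y ∈ {1, 2}; g ≡ 0 at y ∈ {1}; common: {1}.
  x = 5: f ≡ 0 at y ∈ {4, 10}; g ≡ 0 at y ∈ {0}; common: ∅.
  x = 6: f ≡ 0 at y ∈ ∅; g ≡ 0 at y ∈ {10}; common: ∅.
  x = 7: f ≡ 0 at y ∈ {7}; g ≡ 0 at y ∈ {9}; common: ∅.
  x = 8: f ≡ 0 at y ∈ ∅; g ≡ 0 at y ∈ {8}; common: ∅.
  x = 9: f ≡ 0 at y ∈ ∅; g ≡ 0 at y ∈ {7}; common: ∅.
  x = 10: f ≡ 0 at y ∈ {7}; g ≡ 0 at y ∈ {6}; common: ∅.
Collecting: common zeros = {(1, 4), (4, 1)}, so the count is 2.
Comparison with the Bézout bound: 2 ≤ 2 = deg(f)·deg(g), as expected for curves with no common component (the bound is attained).


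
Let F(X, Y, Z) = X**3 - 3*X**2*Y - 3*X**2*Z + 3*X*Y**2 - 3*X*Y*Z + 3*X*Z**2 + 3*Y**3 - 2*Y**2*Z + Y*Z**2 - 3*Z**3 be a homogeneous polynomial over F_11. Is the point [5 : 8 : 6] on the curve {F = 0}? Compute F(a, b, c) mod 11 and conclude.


F(5,8,6) ≡ 10 (mod 11); P is NOT on the curve.

Evaluate F(5, 8, 6) term-by-term (mod 11).
  X**3 ↦ 1·125·1·1 = 125
  -3*X**2*Y ↦ -3·25·8·1 = -600
  -3*X**2*Z ↦ -3·25·1·6 = -450
  3*X*Y**2 ↦ 3·5·64·1 = 960
  -3*X*Y*Z ↦ -3·5·8·6 = -720
  3*X*Z**2 ↦ 3·5·1·36 = 540
  3*Y**3 ↦ 3·1·512·1 = 1536
  -2*Y**2*Z ↦ -2·1·64·6 = -768
  Y*Z**2 ↦ 1·1·8·36 = 288
  -3*Z**3 ↦ -3·1·1·216 = -648
Sum: F(5, 8, 6) = (125) + (-600) + (-450) + (960) + (-720) + (540) + (1536) + (-768) + (288) + (-648) = 263.
Reducing mod 11: 263 ≡ 10 (mod 11).
Since F(a, b, c) ≡ 10 ≠ 0 (mod 11), P does NOT lie on the curve.


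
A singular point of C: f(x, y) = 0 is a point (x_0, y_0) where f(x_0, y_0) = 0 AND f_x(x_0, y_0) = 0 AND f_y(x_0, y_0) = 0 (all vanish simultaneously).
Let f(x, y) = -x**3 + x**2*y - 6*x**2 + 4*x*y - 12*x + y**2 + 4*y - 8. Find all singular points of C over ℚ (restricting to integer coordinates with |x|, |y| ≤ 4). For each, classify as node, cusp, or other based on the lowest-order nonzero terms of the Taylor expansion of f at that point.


Singular points: {(-2, 0)}; classification: cusp.

Compute partial derivatives:
  f_x = -3*x**2 + 2*x*y - 12*x + 4*y - 12.
  f_y = x**2 + 4*x + 2*y + 4.
Scan x_0 ∈ {−4, ..., 4}. For each x_0, f_y(x_0, y) is a polynomial in y; find its integer roots y ∈ {−4, ..., 4}, then test f_x and f at those candidates.
  x = -4: f_y(-4, y) = 2*y + 4; vanishes at y ∈ {-2}. (-4, -2): f_x = -4 ≠ 0.
  x = -3: f_y(-3, y) = 2*y + 1; no integer root y with |y| ≤ 4.
  x = -2: f_y(-2, y) = 2*y; vanishes at y ∈ {0}. (-2, 0): f_x = 0, f = 0 — SINGULAR.
  x = -1: f_y(-1, y) = 2*y + 1; no integer root y with |y| ≤ 4.
  x = 0: f_y(0, y) = 2*y + 4; vanishes at y ∈ {-2}. (0, -2): f_x = -20 ≠ 0.
  x = 1: f_y(1, y) = 2*y + 9; no integer root y with |y| ≤ 4.
  x = 2: f_y(2, y) = 2*y + 16; no integer root y with |y| ≤ 4.
  x = 3: f_y(3, y) = 2*y + 25; no integer root y with |y| ≤ 4.
  x = 4: f_y(4, y) = 2*y + 36; no integer root y with |y| ≤ 4.
Only singular point on the grid: (-2, 0).
Classify: substitute x = -2 + u, y = 0 + v and expand: f = -u**3 + u**2*v + v**2.
No constant or linear terms (consistent with a singular point). Quadratic part: v**2. Cubic part: -u**3 + u**2*v.
The quadratic part v**2 is a perfect square, so there is a single (double) tangent line v = 0, i.e. y = 0. Restricting the cubic part to that line (v = 0) leaves -u**3 ≠ 0, so f is not divisible by v and the branch is v² ≈ u**3 to lowest order — this is a cusp.
Classification: cusp.
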